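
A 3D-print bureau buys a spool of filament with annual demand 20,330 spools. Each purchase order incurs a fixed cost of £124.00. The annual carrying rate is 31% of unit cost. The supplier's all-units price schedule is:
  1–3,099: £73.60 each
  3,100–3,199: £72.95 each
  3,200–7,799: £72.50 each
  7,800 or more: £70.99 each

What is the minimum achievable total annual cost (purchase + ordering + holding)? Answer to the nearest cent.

Holding cost per unit per year at price C is H = 0.31·C.
For each price level, check whether its EOQ is feasible; otherwise the best quantity at that price is the breakpoint.
EOQ at £73.60 = 470.1 (feasible in tier 1): TC = 20,330×£73.60 + (20,330/470.1)×124 + (470.1/2)×0.31×£73.60 = £1,507,013.42.
EOQ at £72.95 = 472.2 < 3100, so use break Q=3100: TC = 20,330×£72.95 + (20,330/3100.0)×124 + (3100.0/2)×0.31×£72.95 = £1,518,939.18.
EOQ at £72.50 = 473.6 < 3200, so use break Q=3200: TC = 20,330×£72.50 + (20,330/3200.0)×124 + (3200.0/2)×0.31×£72.50 = £1,510,672.79.
EOQ at £70.99 = 478.6 < 7800, so use break Q=7800: TC = 20,330×£70.99 + (20,330/7800.0)×124 + (7800.0/2)×0.31×£70.99 = £1,529,376.80.
Lowest total cost among the candidates is at Q = 470.1.

TC* ≈ £1,507,013.42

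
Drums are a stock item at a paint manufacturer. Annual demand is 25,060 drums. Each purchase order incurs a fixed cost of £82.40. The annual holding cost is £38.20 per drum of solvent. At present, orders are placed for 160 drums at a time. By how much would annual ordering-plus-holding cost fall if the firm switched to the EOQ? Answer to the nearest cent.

EOQ = √(2DS/H) = √(2 × 25,060 × 82.4 / 38.2) ≈ 328.80.
Cost at Q* = (D/Q*)S + (Q*/2)H = √(2DSH) ≈ £12,560.32.
Cost at Q = 160: (25,060/160)×82.4 + (160/2)×38.2 = £12,905.90 + £3,056.00 = £15,961.90.
Excess = £15,961.90 − £12,560.32 = £3,401.58.

Extra cost ≈ £3,401.58 per year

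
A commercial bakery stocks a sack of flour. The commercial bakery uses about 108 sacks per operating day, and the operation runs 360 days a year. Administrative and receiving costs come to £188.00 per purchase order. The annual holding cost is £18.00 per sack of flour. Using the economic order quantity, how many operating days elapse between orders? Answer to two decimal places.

T ≈ 8.34 days

Annual demand D = 108 × 360 = 38,880.
The optimal lot size = √(2DS/H) = √(2 × 38,880 × 188 / 18) ≈ 901.20.
Cycle time = Q*/D × 360 = 901.20 / 38,880 × 360 ≈ 8.344 days.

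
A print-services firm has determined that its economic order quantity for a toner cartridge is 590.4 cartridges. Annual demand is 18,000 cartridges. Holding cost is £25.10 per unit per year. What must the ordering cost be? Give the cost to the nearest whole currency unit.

Squaring Q* = √(2DS/H) gives Q*² = 2DS/H.
From Q* = √(2DS/H): S = Q*²H / (2D) = 590.4² × 25.1 / (2 × 18,000) = 243.0323.

S ≈ £243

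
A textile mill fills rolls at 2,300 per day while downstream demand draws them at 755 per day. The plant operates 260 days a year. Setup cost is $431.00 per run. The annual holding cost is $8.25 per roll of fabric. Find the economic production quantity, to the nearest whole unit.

Q* ≈ 5,526 rolls

Annual demand D = 755 × 260 = 196,300.
Production build-up factor (1 − d/p) = 1 − 755/2,300 = 0.6717.
Q* = √(2DS / (H(1 − d/p))) = √(2 × 196,300 × 431 / (8.25 × 0.6717)).
= √(169,210,600 / 5.5418) ≈ 5525.690.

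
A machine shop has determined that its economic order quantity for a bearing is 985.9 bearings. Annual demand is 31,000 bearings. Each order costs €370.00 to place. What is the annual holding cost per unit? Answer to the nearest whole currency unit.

H ≈ €24

Squaring Q* = √(2DS/H) gives Q*² = 2DS/H.
From Q* = √(2DS/H): H = 2DS / Q*² = 2 × 31,000 × 370 / 985.9² = 23.6009.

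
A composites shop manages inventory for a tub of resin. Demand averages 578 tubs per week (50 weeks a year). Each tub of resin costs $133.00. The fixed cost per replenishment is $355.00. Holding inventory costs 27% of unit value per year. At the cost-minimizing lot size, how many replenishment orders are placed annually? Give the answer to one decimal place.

N ≈ 38.2 orders per year

Annual demand D = 578 × 50 = 28,900.
Holding cost H = 0.27 × $133.00 = $35.9100 per unit per year.
Q* = √(2DS/H) = √(2 × 28,900 × 355 / 35.91) ≈ 755.91.
Orders per year = D / Q* = 28,900 / 755.91 ≈ 38.232.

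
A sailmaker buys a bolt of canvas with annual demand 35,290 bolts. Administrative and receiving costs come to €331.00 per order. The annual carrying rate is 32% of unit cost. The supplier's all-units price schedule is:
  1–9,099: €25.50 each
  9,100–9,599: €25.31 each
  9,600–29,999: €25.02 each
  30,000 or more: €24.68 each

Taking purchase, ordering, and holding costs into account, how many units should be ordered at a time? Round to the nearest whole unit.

Q* ≈ 1,692 bolts

Holding cost per unit per year at price C is H = 0.32·C.
For each price level, check whether its EOQ is feasible; otherwise the best quantity at that price is the breakpoint.
EOQ at €25.50 = 1692.0 (feasible in tier 1): TC = 35,290×€25.50 + (35,290/1692.0)×331 + (1692.0/2)×0.32×€25.50 = €913,702.02.
EOQ at €25.31 = 1698.4 < 9100, so use break Q=9100: TC = 35,290×€25.31 + (35,290/9100.0)×331 + (9100.0/2)×0.32×€25.31 = €931,324.89.
EOQ at €25.02 = 1708.2 < 9600, so use break Q=9600: TC = 35,290×€25.02 + (35,290/9600.0)×331 + (9600.0/2)×0.32×€25.02 = €922,603.29.
EOQ at €24.68 = 1719.9 < 30000, so use break Q=30000: TC = 35,290×€24.68 + (35,290/30000.0)×331 + (30000.0/2)×0.32×€24.68 = €989,810.57.
Lowest total cost is €913,702.02 at Q = 1692.0.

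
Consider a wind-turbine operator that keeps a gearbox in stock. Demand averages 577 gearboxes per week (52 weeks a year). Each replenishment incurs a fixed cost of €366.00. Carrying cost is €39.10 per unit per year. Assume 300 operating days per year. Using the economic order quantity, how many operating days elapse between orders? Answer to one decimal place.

T ≈ 7.5 days

Annual demand D = 577 × 52 = 30,004.
The optimal lot size = √(2DS/H) = √(2 × 30,004 × 366 / 39.1) ≈ 749.47.
Cycle time = Q*/D × 300 = 749.47 / 30,004 × 300 ≈ 7.494 days.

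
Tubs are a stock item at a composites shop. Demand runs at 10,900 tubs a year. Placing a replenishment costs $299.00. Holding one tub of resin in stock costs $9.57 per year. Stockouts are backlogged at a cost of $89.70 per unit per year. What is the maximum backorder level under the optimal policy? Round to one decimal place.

With planned backorders, Q* = √(2DS/H) · √((H+B)/B).
√(2DS/H) = √(2 × 10,900 × 299 / 9.57) = 825.292.
√((H+B)/B) = √((9.57+89.7)/89.7) = 1.0520.
Q* ≈ 868.202.
S* = Q* · H/(H+B) = 868.202 × 9.57/99.27 ≈ 83.698.

S* ≈ 83.7 tubs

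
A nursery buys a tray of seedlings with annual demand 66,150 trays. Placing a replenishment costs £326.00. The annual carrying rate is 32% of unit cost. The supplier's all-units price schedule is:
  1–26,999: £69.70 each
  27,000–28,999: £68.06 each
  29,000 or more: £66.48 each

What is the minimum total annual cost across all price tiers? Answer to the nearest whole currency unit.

TC* ≈ £4,641,671

Holding cost per unit per year at price C is H = 0.32·C.
Evaluate total cost at each tier's feasible EOQ or, if the EOQ is below the tier, at the tier's minimum quantity.
EOQ at £69.70 = 1390.6 (feasible in tier 1): TC = 66,150×£69.70 + (66,150/1390.6)×326 + (1390.6/2)×0.32×£69.70 = £4,641,670.59.
EOQ at £68.06 = 1407.2 < 27000, so use break Q=27000: TC = 66,150×£68.06 + (66,150/27000.0)×326 + (27000.0/2)×0.32×£68.06 = £4,796,986.90.
EOQ at £66.48 = 1423.9 < 29000, so use break Q=29000: TC = 66,150×£66.48 + (66,150/29000.0)×326 + (29000.0/2)×0.32×£66.48 = £4,706,862.82.
Lowest total cost among the candidates is at Q = 1390.6.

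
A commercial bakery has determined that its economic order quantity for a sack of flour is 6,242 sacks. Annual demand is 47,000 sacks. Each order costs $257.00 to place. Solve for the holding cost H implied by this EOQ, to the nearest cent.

Invert the EOQ relation Q*² = 2DS/H.
From Q* = √(2DS/H): H = 2DS / Q*² = 2 × 47,000 × 257 / 6,242² = 0.6200.

H ≈ $0.62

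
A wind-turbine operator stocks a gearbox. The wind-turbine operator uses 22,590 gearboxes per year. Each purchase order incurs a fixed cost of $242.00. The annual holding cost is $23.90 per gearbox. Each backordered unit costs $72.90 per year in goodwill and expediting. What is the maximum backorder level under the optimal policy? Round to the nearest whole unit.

S* ≈ 192 gearboxes

With planned backorders, Q* = √(2DS/H) · √((H+B)/B).
√(2DS/H) = √(2 × 22,590 × 242 / 23.9) = 676.366.
√((H+B)/B) = √((23.9+72.9)/72.9) = 1.1523.
Q* ≈ 779.392.
S* = Q* · H/(H+B) = 779.392 × 23.9/96.8 ≈ 192.432.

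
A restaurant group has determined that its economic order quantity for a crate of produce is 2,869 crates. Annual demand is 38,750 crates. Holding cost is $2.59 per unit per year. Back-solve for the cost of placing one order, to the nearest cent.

Invert the EOQ relation Q*² = 2DS/H.
From Q* = √(2DS/H): S = Q*²H / (2D) = 2,869² × 2.59 / (2 × 38,750) = 275.0801.

S ≈ $275.08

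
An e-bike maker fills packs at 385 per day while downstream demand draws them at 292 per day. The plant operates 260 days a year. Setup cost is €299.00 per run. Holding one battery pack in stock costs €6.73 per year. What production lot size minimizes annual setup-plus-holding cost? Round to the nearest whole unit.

Annual demand D = 292 × 260 = 75,920.
Production build-up factor (1 − d/p) = 1 − 292/385 = 0.2416.
Q* = √(2DS / (H(1 − d/p))) = √(2 × 75,920 × 299 / (6.73 × 0.2416)).
= √(45,400,160 / 1.6257) ≈ 5284.575.

Q* ≈ 5,285 packs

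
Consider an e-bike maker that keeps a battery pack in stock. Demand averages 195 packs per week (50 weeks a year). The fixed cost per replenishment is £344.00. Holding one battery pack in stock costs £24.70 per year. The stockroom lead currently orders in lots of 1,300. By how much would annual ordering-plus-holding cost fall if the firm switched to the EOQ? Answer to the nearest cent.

Extra cost ≈ £5,763.03 per year

Annual demand D = 195 × 50 = 9,750.
EOQ = √(2DS/H) = √(2 × 9,750 × 344 / 24.7) ≈ 521.13.
Cost at Q* = (D/Q*)S + (Q*/2)H = √(2DSH) ≈ £12,871.97.
Cost at Q = 1,300: (9,750/1,300)×344 + (1,300/2)×24.7 = £2,580.00 + £16,055.00 = £18,635.00.
Excess = £18,635.00 − £12,871.97 = £5,763.03.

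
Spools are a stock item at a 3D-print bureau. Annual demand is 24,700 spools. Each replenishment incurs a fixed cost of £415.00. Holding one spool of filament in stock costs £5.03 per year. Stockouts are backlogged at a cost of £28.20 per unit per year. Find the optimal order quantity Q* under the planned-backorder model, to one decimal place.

Q* ≈ 2,191.5 spools

With planned backorders, Q* = √(2DS/H) · √((H+B)/B).
√(2DS/H) = √(2 × 24,700 × 415 / 5.03) = 2018.848.
√((H+B)/B) = √((5.03+28.2)/28.2) = 1.0855.
Q* ≈ 2191.513.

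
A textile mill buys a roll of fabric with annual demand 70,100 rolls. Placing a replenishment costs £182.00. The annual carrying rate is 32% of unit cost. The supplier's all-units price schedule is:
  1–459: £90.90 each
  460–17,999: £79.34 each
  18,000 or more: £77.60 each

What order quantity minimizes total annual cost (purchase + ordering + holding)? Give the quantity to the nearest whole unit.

Q* ≈ 1,003 rolls

Holding cost per unit per year at price C is H = 0.32·C.
For each price level, check whether its EOQ is feasible; otherwise the best quantity at that price is the breakpoint.
Tier 1 (£90.90): EOQ = 936.6 exceeds tier's upper bound 459, so this tier is dominated.
EOQ at £79.34 = 1002.5 (feasible in tier 2): TC = 70,100×£79.34 + (70,100/1002.5)×182 + (1002.5/2)×0.32×£79.34 = £5,587,186.52.
EOQ at £77.60 = 1013.7 < 18000, so use break Q=18000: TC = 70,100×£77.60 + (70,100/18000.0)×182 + (18000.0/2)×0.32×£77.60 = £5,663,956.79.
Lowest total cost is £5,587,186.52 at Q = 1002.5.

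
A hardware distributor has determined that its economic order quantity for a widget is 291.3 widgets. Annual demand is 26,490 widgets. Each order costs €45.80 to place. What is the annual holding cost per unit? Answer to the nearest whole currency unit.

H ≈ €29

Invert the EOQ relation Q*² = 2DS/H.
From Q* = √(2DS/H): H = 2DS / Q*² = 2 × 26,490 × 45.8 / 291.3² = 28.5954.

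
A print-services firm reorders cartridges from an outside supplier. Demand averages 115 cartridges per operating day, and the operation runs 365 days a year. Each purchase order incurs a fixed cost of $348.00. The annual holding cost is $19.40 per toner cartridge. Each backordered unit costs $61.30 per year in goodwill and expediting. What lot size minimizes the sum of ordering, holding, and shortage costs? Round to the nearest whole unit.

Annual demand D = 115 × 365 = 41,975.
With planned backorders, Q* = √(2DS/H) · √((H+B)/B).
√(2DS/H) = √(2 × 41,975 × 348 / 19.4) = 1227.154.
√((H+B)/B) = √((19.4+61.3)/61.3) = 1.1474.
Q* ≈ 1408.010.

Q* ≈ 1,408 cartridges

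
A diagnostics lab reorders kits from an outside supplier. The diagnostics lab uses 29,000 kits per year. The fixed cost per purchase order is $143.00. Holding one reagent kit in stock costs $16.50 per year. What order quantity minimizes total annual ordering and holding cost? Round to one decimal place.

Q* ≈ 709.0 kits

EOQ = √(2DS / H) = √(2 × 29,000 × 143 / 16.5).
= √(8,294,000 / 16.5) = √502,666.6667 ≈ 708.990.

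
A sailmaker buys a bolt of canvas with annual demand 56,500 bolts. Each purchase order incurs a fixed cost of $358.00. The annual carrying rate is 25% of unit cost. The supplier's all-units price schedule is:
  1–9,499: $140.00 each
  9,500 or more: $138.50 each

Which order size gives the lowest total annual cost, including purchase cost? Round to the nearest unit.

Q* ≈ 1,075 bolts

Holding cost per unit per year at price C is H = 0.25·C.
For each price level, check whether its EOQ is feasible; otherwise the best quantity at that price is the breakpoint.
EOQ at $140.00 = 1075.1 (feasible in tier 1): TC = 56,500×$140.00 + (56,500/1075.1)×358 + (1075.1/2)×0.25×$140.00 = $7,947,628.31.
EOQ at $138.50 = 1080.9 < 9500, so use break Q=9500: TC = 56,500×$138.50 + (56,500/9500.0)×358 + (9500.0/2)×0.25×$138.50 = $7,991,847.91.
Lowest total cost is $7,947,628.31 at Q = 1075.1.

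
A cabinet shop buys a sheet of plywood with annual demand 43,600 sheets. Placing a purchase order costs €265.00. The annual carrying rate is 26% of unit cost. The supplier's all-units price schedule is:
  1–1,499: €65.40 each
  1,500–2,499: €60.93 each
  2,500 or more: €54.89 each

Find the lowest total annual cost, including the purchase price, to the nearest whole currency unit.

TC* ≈ €2,415,665

Holding cost per unit per year at price C is H = 0.26·C.
Evaluate total cost at each tier's feasible EOQ or, if the EOQ is below the tier, at the tier's minimum quantity.
EOQ at €65.40 = 1165.8 (feasible in tier 1): TC = 43,600×€65.40 + (43,600/1165.8)×265 + (1165.8/2)×0.26×€65.40 = €2,871,262.42.
EOQ at €60.93 = 1207.8 < 1500, so use break Q=1500: TC = 43,600×€60.93 + (43,600/1500.0)×265 + (1500.0/2)×0.26×€60.93 = €2,676,132.02.
EOQ at €54.89 = 1272.5 < 2500, so use break Q=2500: TC = 43,600×€54.89 + (43,600/2500.0)×265 + (2500.0/2)×0.26×€54.89 = €2,415,664.85.
Lowest total cost among the candidates is at Q = 2500.0.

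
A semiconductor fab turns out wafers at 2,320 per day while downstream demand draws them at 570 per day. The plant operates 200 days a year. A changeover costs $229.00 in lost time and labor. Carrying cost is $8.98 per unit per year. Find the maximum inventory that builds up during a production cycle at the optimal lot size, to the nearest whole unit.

Annual demand D = 570 × 200 = 114,000.
Production build-up factor (1 − d/p) = 1 − 570/2,320 = 0.7543.
Q* = √(2DS / (H(1 − d/p))) = √(2 × 114,000 × 229 / (8.98 × 0.7543)).
= √(52,212,000 / 6.7737) ≈ 2776.336.
Maximum inventory = Q*(1 − d/p) = 2776.336 × 0.7543 ≈ 2094.219.

I_max ≈ 2,094 wafers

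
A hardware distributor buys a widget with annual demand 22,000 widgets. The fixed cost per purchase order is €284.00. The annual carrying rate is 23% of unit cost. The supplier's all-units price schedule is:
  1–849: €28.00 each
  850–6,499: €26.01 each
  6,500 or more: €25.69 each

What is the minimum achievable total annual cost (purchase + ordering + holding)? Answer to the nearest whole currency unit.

Holding cost per unit per year at price C is H = 0.23·C.
Evaluate total cost at each tier's feasible EOQ or, if the EOQ is below the tier, at the tier's minimum quantity.
Tier 1 (€28.00): EOQ = 1393.0 exceeds tier's upper bound 849, so this tier is dominated.
EOQ at €26.01 = 1445.3 (feasible in tier 2): TC = 22,000×€26.01 + (22,000/1445.3)×284 + (1445.3/2)×0.23×€26.01 = €580,866.09.
EOQ at €25.69 = 1454.3 < 6500, so use break Q=6500: TC = 22,000×€25.69 + (22,000/6500.0)×284 + (6500.0/2)×0.23×€25.69 = €585,344.51.
Lowest total cost among the candidates is at Q = 1445.3.

TC* ≈ €580,866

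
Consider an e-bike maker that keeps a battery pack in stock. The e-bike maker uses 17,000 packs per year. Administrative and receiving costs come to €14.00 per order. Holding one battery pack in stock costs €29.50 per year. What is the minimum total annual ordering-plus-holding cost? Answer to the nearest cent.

EOQ = √(2DS/H) = √(2 × 17,000 × 14 / 29.5) ≈ 127.03.
At the optimum the two cost components are equal, so total cost = 2·(Q*/2)H = Q*·H.
Minimum total = √(2DSH) = √(2 × 17,000 × 14 × 29.5) ≈ 3747.266.

TC* ≈ €3,747.27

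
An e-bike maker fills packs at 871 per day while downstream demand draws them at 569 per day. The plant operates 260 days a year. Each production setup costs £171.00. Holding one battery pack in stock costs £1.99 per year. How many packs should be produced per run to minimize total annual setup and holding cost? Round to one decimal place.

Annual demand D = 569 × 260 = 147,940.
Production build-up factor (1 − d/p) = 1 − 569/871 = 0.3467.
Q* = √(2DS / (H(1 − d/p))) = √(2 × 147,940 × 171 / (1.99 × 0.3467)).
= √(50,595,480 / 0.69) ≈ 8563.177.

Q* ≈ 8,563.2 packs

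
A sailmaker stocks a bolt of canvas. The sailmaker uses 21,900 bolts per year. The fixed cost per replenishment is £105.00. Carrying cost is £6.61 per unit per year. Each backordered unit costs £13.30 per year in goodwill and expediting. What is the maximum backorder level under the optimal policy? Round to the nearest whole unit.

S* ≈ 339 bolts

With planned backorders, Q* = √(2DS/H) · √((H+B)/B).
√(2DS/H) = √(2 × 21,900 × 105 / 6.61) = 834.125.
√((H+B)/B) = √((6.61+13.3)/13.3) = 1.2235.
Q* ≈ 1020.565.
S* = Q* · H/(H+B) = 1020.565 × 6.61/19.91 ≈ 338.822.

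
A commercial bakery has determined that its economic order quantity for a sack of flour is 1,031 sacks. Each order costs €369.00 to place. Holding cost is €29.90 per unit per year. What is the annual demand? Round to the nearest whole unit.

Invert the EOQ relation Q*² = 2DS/H.
From Q* = √(2DS/H): D = Q*²H / (2S) = 1,031² × 29.9 / (2 × 369) = 43065.764.

D ≈ 43,066 sacks per year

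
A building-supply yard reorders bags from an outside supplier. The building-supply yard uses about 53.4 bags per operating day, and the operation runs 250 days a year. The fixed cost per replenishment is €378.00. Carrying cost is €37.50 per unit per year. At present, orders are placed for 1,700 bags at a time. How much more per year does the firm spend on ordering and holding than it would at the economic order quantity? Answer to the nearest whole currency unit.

Annual demand D = 53.4 × 250 = 13,350.
EOQ = √(2DS/H) = √(2 × 13,350 × 378 / 37.5) ≈ 518.78.
Cost at Q* = (D/Q*)S + (Q*/2)H = √(2DSH) ≈ €19,454.37.
Cost at Q = 1,700: (13,350/1,700)×378 + (1,700/2)×37.5 = €2,968.41 + €31,875.00 = €34,843.41.
Excess = €34,843.41 − €19,454.37 = €15,389.04.

Extra cost ≈ €15,389 per year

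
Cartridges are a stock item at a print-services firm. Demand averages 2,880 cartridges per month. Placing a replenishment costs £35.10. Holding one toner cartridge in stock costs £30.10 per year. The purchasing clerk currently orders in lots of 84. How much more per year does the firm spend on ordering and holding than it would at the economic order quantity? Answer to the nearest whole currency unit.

Annual demand D = 2,880 × 12 = 34,560.
EOQ = √(2DS/H) = √(2 × 34,560 × 35.1 / 30.1) ≈ 283.90.
Cost at Q* = (D/Q*)S + (Q*/2)H = √(2DSH) ≈ £8,545.52.
Cost at Q = 84: (34,560/84)×35.1 + (84/2)×30.1 = £14,441.14 + £1,264.20 = £15,705.34.
Excess = £15,705.34 − £8,545.52 = £7,159.82.

Extra cost ≈ £7,160 per year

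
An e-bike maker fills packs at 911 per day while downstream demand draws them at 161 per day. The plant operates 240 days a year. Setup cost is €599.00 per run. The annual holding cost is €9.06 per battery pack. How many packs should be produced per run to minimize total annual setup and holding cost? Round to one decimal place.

Q* ≈ 2,491.2 packs

Annual demand D = 161 × 240 = 38,640.
Production build-up factor (1 − d/p) = 1 − 161/911 = 0.8233.
Q* = √(2DS / (H(1 − d/p))) = √(2 × 38,640 × 599 / (9.06 × 0.8233)).
= √(46,290,720 / 7.4588) ≈ 2491.216.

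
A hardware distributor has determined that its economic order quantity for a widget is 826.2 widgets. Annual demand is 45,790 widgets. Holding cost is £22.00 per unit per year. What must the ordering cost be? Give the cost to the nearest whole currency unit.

S ≈ £164

Squaring Q* = √(2DS/H) gives Q*² = 2DS/H.
From Q* = √(2DS/H): S = Q*²H / (2D) = 826.2² × 22 / (2 × 45,790) = 163.9806.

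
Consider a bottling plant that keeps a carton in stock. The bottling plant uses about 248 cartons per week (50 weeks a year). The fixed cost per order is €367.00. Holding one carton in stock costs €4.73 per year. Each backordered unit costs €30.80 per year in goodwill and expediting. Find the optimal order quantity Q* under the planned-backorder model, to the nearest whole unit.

Annual demand D = 248 × 50 = 12,400.
With planned backorders, Q* = √(2DS/H) · √((H+B)/B).
√(2DS/H) = √(2 × 12,400 × 367 / 4.73) = 1387.166.
√((H+B)/B) = √((4.73+30.8)/30.8) = 1.0740.
Q* ≈ 1489.877.

Q* ≈ 1,490 cartons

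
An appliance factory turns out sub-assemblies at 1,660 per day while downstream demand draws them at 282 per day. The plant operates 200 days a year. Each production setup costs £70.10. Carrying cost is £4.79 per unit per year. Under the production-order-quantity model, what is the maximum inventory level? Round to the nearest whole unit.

Annual demand D = 282 × 200 = 56,400.
Production build-up factor (1 − d/p) = 1 − 282/1,660 = 0.8301.
Q* = √(2DS / (H(1 − d/p))) = √(2 × 56,400 × 70.1 / (4.79 × 0.8301)).
= √(7,907,280 / 3.9763) ≈ 1410.182.
Maximum inventory = Q*(1 − d/p) = 1410.182 × 0.8301 ≈ 1170.621.

I_max ≈ 1,171 sub-assemblies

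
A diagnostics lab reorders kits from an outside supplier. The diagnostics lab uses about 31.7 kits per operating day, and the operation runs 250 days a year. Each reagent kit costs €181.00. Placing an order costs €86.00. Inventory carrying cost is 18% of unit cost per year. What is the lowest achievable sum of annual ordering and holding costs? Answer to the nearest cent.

Annual demand D = 31.7 × 250 = 7,925.
Holding cost H = 0.18 × €181.00 = €32.5800 per unit per year.
EOQ = √(2DS/H) = √(2 × 7,925 × 86 / 32.58) ≈ 204.54.
At the optimum the two cost components are equal, so total cost = 2·(Q*/2)H = Q*·H.
Minimum total = √(2DSH) = √(2 × 7,925 × 86 × 32.58) ≈ 6664.068.

TC* ≈ €6,664.07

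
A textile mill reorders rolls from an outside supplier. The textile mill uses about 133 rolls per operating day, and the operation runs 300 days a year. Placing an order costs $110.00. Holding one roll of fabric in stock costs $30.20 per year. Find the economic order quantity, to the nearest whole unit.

Annual demand D = 133 × 300 = 39,900.
EOQ = √(2DS / H) = √(2 × 39,900 × 110 / 30.2).
= √(8,778,000 / 30.2) = √290,662.2517 ≈ 539.131.

Q* ≈ 539 rolls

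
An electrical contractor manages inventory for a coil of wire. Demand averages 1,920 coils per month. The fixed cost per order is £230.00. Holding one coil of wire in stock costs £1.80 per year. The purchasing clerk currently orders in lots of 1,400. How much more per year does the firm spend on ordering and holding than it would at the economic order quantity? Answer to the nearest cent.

Extra cost ≈ £677.41 per year

Annual demand D = 1,920 × 12 = 23,040.
EOQ = √(2DS/H) = √(2 × 23,040 × 230 / 1.8) ≈ 2426.52.
Cost at Q* = (D/Q*)S + (Q*/2)H = √(2DSH) ≈ £4,367.74.
Cost at Q = 1,400: (23,040/1,400)×230 + (1,400/2)×1.8 = £3,785.14 + £1,260.00 = £5,045.14.
Excess = £5,045.14 − £4,367.74 = £677.41.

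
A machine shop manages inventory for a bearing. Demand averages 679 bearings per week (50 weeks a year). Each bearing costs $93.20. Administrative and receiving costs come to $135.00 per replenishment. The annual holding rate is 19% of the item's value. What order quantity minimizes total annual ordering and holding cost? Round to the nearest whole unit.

Annual demand D = 679 × 50 = 33,950.
Holding cost H = 0.19 × $93.20 = $17.7080 per unit per year.
EOQ = √(2DS / H) = √(2 × 33,950 × 135 / 17.708).
= √(9,166,500 / 17.708) = √517,647.391 ≈ 719.477.

Q* ≈ 719 bearings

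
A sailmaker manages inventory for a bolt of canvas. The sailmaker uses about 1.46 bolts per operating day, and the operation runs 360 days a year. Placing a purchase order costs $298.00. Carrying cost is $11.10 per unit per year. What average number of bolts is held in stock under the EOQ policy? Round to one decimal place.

Average inventory ≈ 84.0 bolts

Annual demand D = 1.46 × 360 = 525.6.
EOQ = √(2DS/H) = √(2 × 525.6 × 298 / 11.1) ≈ 167.99.
Average inventory = Q*/2 ≈ 167.99 / 2 = 83.996.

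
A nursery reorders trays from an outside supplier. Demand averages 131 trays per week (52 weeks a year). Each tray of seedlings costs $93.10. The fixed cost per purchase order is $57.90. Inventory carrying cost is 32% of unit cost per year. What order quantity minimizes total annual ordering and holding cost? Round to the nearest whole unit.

Annual demand D = 131 × 52 = 6,812.
Holding cost H = 0.32 × $93.10 = $29.7920 per unit per year.
EOQ = √(2DS / H) = √(2 × 6,812 × 57.9 / 29.792).
= √(788,829.6 / 29.792) = √26,477.9001 ≈ 162.720.

Q* ≈ 163 trays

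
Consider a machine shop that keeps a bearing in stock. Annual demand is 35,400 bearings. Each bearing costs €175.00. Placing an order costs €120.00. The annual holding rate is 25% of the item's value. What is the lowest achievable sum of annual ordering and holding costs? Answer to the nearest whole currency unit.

TC* ≈ €19,280

Holding cost H = 0.25 × €175.00 = €43.7500 per unit per year.
Q* = √(2DS/H) = √(2 × 35,400 × 120 / 43.75) ≈ 440.67.
At Q*, ordering cost (D/Q*)S equals holding cost (Q*/2)H, each = √(DSH/2).
Minimum total = √(2DSH) = √(2 × 35,400 × 120 × 43.75) ≈ 19279.523.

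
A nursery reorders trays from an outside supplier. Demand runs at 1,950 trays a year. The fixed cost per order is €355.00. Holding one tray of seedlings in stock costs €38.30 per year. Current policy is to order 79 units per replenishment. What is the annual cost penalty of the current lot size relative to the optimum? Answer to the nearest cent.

Extra cost ≈ €2,993.59 per year

EOQ = √(2DS/H) = √(2 × 1,950 × 355 / 38.3) ≈ 190.13.
Cost at Q* = (D/Q*)S + (Q*/2)H = √(2DSH) ≈ €7,281.92.
Cost at Q = 79: (1,950/79)×355 + (79/2)×38.3 = €8,762.66 + €1,512.85 = €10,275.51.
Excess = €10,275.51 − €7,281.92 = €2,993.59.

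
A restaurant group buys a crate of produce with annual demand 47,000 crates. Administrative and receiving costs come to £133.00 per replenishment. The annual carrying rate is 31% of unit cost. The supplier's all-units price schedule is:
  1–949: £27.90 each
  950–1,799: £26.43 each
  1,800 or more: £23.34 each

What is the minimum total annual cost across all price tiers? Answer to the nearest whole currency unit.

Holding cost per unit per year at price C is H = 0.31·C.
Evaluate total cost at each tier's feasible EOQ or, if the EOQ is below the tier, at the tier's minimum quantity.
Tier 1 (£27.90): EOQ = 1202.3 exceeds tier's upper bound 949, so this tier is dominated.
EOQ at £26.43 = 1235.3 (feasible in tier 2): TC = 47,000×£26.43 + (47,000/1235.3)×133 + (1235.3/2)×0.31×£26.43 = £1,252,330.90.
EOQ at £23.34 = 1314.5 < 1800, so use break Q=1800: TC = 47,000×£23.34 + (47,000/1800.0)×133 + (1800.0/2)×0.31×£23.34 = £1,106,964.64.
Lowest total cost among the candidates is at Q = 1800.0.

TC* ≈ £1,106,965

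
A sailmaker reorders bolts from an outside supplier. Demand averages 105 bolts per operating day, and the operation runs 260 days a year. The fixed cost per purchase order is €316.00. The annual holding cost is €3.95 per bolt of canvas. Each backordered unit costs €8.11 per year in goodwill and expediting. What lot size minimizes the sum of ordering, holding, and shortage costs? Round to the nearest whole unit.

Annual demand D = 105 × 260 = 27,300.
With planned backorders, Q* = √(2DS/H) · √((H+B)/B).
√(2DS/H) = √(2 × 27,300 × 316 / 3.95) = 2089.976.
√((H+B)/B) = √((3.95+8.11)/8.11) = 1.2194.
Q* ≈ 2548.617.

Q* ≈ 2,549 bolts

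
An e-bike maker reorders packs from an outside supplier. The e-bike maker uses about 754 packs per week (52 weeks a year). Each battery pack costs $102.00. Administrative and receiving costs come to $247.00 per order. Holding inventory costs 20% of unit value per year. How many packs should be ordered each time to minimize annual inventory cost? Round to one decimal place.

Q* ≈ 974.4 packs

Annual demand D = 754 × 52 = 39,208.
Holding cost H = 0.20 × $102.00 = $20.4000 per unit per year.
EOQ = √(2DS / H) = √(2 × 39,208 × 247 / 20.4).
= √(19,368,752 / 20.4) = √949,448.6275 ≈ 974.397.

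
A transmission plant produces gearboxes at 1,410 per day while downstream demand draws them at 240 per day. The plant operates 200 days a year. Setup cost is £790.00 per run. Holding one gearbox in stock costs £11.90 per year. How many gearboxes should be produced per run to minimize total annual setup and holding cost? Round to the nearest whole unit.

Annual demand D = 240 × 200 = 48,000.
Production build-up factor (1 − d/p) = 1 − 240/1,410 = 0.8298.
Q* = √(2DS / (H(1 − d/p))) = √(2 × 48,000 × 790 / (11.9 × 0.8298)).
= √(75,840,000 / 9.8745) ≈ 2771.356.

Q* ≈ 2,771 gearboxes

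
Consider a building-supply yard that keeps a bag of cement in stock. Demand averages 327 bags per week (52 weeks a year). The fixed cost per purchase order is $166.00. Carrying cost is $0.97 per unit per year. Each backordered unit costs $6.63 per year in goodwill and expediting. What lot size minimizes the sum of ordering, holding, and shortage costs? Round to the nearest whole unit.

Q* ≈ 2,583 bags

Annual demand D = 327 × 52 = 17,004.
With planned backorders, Q* = √(2DS/H) · √((H+B)/B).
√(2DS/H) = √(2 × 17,004 × 166 / 0.97) = 2412.452.
√((H+B)/B) = √((0.97+6.63)/6.63) = 1.0707.
Q* ≈ 2582.907.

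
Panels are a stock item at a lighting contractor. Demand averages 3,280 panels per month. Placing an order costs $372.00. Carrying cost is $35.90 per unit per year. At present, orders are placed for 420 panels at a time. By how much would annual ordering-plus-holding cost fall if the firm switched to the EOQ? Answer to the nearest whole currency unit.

Annual demand D = 3,280 × 12 = 39,360.
EOQ = √(2DS/H) = √(2 × 39,360 × 372 / 35.9) ≈ 903.16.
Cost at Q* = (D/Q*)S + (Q*/2)H = √(2DSH) ≈ $32,423.60.
Cost at Q = 420: (39,360/420)×372 + (420/2)×35.9 = $34,861.71 + $7,539.00 = $42,400.71.
Excess = $42,400.71 − $32,423.60 = $9,977.11.

Extra cost ≈ $9,977 per year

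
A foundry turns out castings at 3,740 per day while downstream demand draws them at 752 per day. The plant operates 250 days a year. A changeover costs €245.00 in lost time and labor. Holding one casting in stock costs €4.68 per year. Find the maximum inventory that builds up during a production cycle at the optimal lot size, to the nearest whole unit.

I_max ≈ 3,966 castings

Annual demand D = 752 × 250 = 188,000.
Production build-up factor (1 − d/p) = 1 − 752/3,740 = 0.7989.
Q* = √(2DS / (H(1 − d/p))) = √(2 × 188,000 × 245 / (4.68 × 0.7989)).
= √(92,120,000 / 3.739) ≈ 4963.632.
Maximum inventory = Q*(1 − d/p) = 4963.632 × 0.7989 ≈ 3965.597.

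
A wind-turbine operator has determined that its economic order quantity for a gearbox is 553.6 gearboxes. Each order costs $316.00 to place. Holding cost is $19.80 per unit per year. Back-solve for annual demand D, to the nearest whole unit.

Invert the EOQ relation Q*² = 2DS/H.
From Q* = √(2DS/H): D = Q*²H / (2S) = 553.6² × 19.8 / (2 × 316) = 9601.526.

D ≈ 9,602 gearboxes per year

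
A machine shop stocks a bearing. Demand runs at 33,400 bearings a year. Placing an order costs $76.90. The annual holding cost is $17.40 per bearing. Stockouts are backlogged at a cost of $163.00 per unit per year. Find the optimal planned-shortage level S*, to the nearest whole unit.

S* ≈ 55 bearings

With planned backorders, Q* = √(2DS/H) · √((H+B)/B).
√(2DS/H) = √(2 × 33,400 × 76.9 / 17.4) = 543.346.
√((H+B)/B) = √((17.4+163)/163) = 1.0520.
Q* ≈ 571.612.
S* = Q* · H/(H+B) = 571.612 × 17.4/180.4 ≈ 55.133.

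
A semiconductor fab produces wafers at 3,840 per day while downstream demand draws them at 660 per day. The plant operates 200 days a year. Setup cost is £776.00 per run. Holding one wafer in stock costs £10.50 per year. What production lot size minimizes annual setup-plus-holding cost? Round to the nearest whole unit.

Annual demand D = 660 × 200 = 132,000.
Production build-up factor (1 − d/p) = 1 − 660/3,840 = 0.8281.
Q* = √(2DS / (H(1 − d/p))) = √(2 × 132,000 × 776 / (10.5 × 0.8281)).
= √(204,864,000 / 8.6953) ≈ 4853.893.

Q* ≈ 4,854 wafers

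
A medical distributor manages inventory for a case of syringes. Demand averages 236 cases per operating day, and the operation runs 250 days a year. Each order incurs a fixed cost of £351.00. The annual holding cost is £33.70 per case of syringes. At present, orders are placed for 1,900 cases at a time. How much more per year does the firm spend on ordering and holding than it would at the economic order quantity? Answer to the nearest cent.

Annual demand D = 236 × 250 = 59,000.
EOQ = √(2DS/H) = √(2 × 59,000 × 351 / 33.7) ≈ 1108.61.
Cost at Q* = (D/Q*)S + (Q*/2)H = √(2DSH) ≈ £37,360.23.
Cost at Q = 1,900: (59,000/1,900)×351 + (1,900/2)×33.7 = £10,899.47 + £32,015.00 = £42,914.47.
Excess = £42,914.47 − £37,360.23 = £5,554.25.

Extra cost ≈ £5,554.25 per year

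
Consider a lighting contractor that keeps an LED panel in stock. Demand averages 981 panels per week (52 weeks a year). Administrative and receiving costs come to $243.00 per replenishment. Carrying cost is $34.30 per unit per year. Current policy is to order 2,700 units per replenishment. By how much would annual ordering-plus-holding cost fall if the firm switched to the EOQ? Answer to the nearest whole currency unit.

Annual demand D = 981 × 52 = 51,012.
EOQ = √(2DS/H) = √(2 × 51,012 × 243 / 34.3) ≈ 850.17.
Cost at Q* = (D/Q*)S + (Q*/2)H = √(2DSH) ≈ $29,160.93.
Cost at Q = 2,700: (51,012/2,700)×243 + (2,700/2)×34.3 = $4,591.08 + $46,305.00 = $50,896.08.
Excess = $50,896.08 − $29,160.93 = $21,735.15.

Extra cost ≈ $21,735 per year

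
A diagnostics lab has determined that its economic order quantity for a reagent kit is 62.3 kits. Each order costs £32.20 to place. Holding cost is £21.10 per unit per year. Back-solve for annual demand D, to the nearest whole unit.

Squaring Q* = √(2DS/H) gives Q*² = 2DS/H.
From Q* = √(2DS/H): D = Q*²H / (2S) = 62.3² × 21.1 / (2 × 32.2) = 1271.665.

D ≈ 1,272 kits per year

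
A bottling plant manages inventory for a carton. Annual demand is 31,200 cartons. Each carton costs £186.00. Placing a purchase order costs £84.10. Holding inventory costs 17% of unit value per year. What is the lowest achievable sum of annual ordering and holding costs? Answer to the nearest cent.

Holding cost H = 0.17 × £186.00 = £31.6200 per unit per year.
Q* = √(2DS/H) = √(2 × 31,200 × 84.1 / 31.62) ≈ 407.39.
At the optimum the two cost components are equal, so total cost = 2·(Q*/2)H = Q*·H.
Minimum total = √(2DSH) = √(2 × 31,200 × 84.1 × 31.62) ≈ 12881.642.

TC* ≈ £12,881.64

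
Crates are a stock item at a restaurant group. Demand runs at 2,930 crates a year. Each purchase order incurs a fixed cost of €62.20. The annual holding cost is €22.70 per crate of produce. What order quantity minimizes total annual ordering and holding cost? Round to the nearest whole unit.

Q* ≈ 127 crates

EOQ = √(2DS / H) = √(2 × 2,930 × 62.2 / 22.7).
= √(364,492 / 22.7) = √16,056.9163 ≈ 126.716.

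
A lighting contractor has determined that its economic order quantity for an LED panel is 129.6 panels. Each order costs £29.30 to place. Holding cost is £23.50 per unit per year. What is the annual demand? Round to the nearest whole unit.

Squaring Q* = √(2DS/H) gives Q*² = 2DS/H.
From Q* = √(2DS/H): D = Q*²H / (2S) = 129.6² × 23.5 / (2 × 29.3) = 6735.661.

D ≈ 6,736 panels per year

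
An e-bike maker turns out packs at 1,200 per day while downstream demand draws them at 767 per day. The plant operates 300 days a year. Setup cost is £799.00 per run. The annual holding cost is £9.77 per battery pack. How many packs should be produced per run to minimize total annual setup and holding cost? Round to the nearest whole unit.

Q* ≈ 10,213 packs

Annual demand D = 767 × 300 = 230,100.
Production build-up factor (1 − d/p) = 1 − 767/1,200 = 0.3608.
Q* = √(2DS / (H(1 − d/p))) = √(2 × 230,100 × 799 / (9.77 × 0.3608)).
= √(367,699,800 / 3.5253) ≈ 10212.830.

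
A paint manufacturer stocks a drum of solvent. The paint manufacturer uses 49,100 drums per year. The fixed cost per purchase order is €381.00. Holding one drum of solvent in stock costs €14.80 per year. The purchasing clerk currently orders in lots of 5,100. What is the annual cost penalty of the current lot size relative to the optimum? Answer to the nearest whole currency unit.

Extra cost ≈ €17,877 per year

EOQ = √(2DS/H) = √(2 × 49,100 × 381 / 14.8) ≈ 1589.96.
Cost at Q* = (D/Q*)S + (Q*/2)H = √(2DSH) ≈ €23,531.47.
Cost at Q = 5,100: (49,100/5,100)×381 + (5,100/2)×14.8 = €3,668.06 + €37,740.00 = €41,408.06.
Excess = €41,408.06 − €23,531.47 = €17,876.59.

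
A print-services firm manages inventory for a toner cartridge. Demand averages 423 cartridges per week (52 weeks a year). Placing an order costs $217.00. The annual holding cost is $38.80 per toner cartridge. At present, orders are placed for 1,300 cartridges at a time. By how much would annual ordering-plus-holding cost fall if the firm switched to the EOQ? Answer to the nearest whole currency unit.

Extra cost ≈ $9,646 per year

Annual demand D = 423 × 52 = 21,996.
EOQ = √(2DS/H) = √(2 × 21,996 × 217 / 38.8) ≈ 496.02.
Cost at Q* = (D/Q*)S + (Q*/2)H = √(2DSH) ≈ $19,245.65.
Cost at Q = 1,300: (21,996/1,300)×217 + (1,300/2)×38.8 = $3,671.64 + $25,220.00 = $28,891.64.
Excess = $28,891.64 − $19,245.65 = $9,645.99.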